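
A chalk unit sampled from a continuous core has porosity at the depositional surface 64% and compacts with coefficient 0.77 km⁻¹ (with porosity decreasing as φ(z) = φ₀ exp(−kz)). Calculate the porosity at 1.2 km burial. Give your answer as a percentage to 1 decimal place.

φ = φ₀·exp(−k·z) = 0.64 × exp(−0.77 × 1.2) = 0.64 × exp(−0.924)
  = 0.64 × 0.3969 = 0.2540

25.4%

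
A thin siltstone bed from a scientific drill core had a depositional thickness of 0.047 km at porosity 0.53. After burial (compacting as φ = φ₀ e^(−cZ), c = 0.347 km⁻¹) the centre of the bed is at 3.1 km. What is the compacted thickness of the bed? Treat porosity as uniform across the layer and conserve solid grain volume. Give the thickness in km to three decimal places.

Porosity at 3.1 km: φ = 0.53·exp(−0.347×3.1) = 0.1808
Solid-volume conservation: h(1−φ) = h₀(1−φ₀) ⇒ h = h₀·(1−φ₀)/(1−φ)
h = 0.047 × (1 − 0.53)/(1 − 0.1808) = 0.047 × 0.5737 = 0.0270 km

0.027 km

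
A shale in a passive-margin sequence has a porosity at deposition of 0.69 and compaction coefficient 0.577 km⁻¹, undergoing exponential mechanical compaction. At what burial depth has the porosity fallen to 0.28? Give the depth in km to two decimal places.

Invert Athy's law: d = ln(n₀/n) / c
d = ln(0.69/0.28) / 0.577 = ln(2.464) / 0.577 = 0.9019 / 0.577 = 1.563 km

1.56 km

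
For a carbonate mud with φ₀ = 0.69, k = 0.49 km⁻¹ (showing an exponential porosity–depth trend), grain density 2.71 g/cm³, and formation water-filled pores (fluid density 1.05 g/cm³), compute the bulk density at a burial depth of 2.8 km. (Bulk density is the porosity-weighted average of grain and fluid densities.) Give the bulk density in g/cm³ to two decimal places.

Porosity at depth: φ = 0.69·exp(−0.49×2.8) = 0.69×0.2536 = 0.1750
Bulk density: ρ_b = (1−φ)ρ_g + φ·ρ_f = 0.8250×2.71 + 0.1750×1.05
       = 2.236 + 0.184 = 2.420 g/cm³

2.42 g/cm³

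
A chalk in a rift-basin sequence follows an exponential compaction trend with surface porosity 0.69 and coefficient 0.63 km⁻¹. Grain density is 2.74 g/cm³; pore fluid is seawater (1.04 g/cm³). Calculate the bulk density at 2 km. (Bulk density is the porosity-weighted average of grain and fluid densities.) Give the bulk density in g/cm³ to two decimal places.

Porosity at depth: n = 0.69·exp(−0.63×2) = 0.69×0.2837 = 0.1957
Bulk density: ρ_b = (1−n)ρ_g + n·ρ_f = 0.8043×2.74 + 0.1957×1.04
       = 2.204 + 0.204 = 2.407 g/cm³

2.41 g/cm³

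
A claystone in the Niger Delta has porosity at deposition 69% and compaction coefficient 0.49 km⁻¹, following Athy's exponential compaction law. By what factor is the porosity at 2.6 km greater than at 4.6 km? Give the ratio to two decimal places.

2.66

φ(d₁)/φ(d₂) = e^(−c·d₁)/e^(−c·d₂) = e^{c(d₂−d₁)}
= exp(0.49 × 2) = exp(0.98) = 2.6645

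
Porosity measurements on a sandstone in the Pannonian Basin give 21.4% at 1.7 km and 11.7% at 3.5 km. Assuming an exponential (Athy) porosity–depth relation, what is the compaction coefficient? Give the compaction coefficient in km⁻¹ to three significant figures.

0.335 km⁻¹

Athy: φ(z) = φ₀ e^(−βz) ⇒ φ₁/φ₂ = e^{β(z₂−z₁)} ⇒ β = ln(φ₁/φ₂)/(z₂−z₁)
β = ln(0.214/0.117) / (3.5 − 1.7) = ln(1.829) / 1.8 = 0.6038 / 1.8 = 0.3354 km⁻¹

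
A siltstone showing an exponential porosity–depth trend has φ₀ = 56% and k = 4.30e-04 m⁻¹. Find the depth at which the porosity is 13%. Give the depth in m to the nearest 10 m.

Working in km (1 km = 1000 m; k in km⁻¹ = k in m⁻¹ × 1000):
Invert Athy's law: Z = ln(φ₀/φ) / k
Z = ln(0.56/0.13) / 0.43 = ln(4.308) / 0.43 = 1.4604 / 0.43 = 3.396 km

3400 m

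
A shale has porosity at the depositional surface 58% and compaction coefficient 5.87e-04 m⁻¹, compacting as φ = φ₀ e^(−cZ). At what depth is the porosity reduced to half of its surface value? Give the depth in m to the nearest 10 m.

1180 m

Working in km (1 km = 1000 m; c in km⁻¹ = c in m⁻¹ × 1000):
φ/φ₀ = 1/2 ⇒ exp(−c·Z) = 1/2 ⇒ Z = ln(2) / c
Z = 0.6931 / 0.587 = 1.181 km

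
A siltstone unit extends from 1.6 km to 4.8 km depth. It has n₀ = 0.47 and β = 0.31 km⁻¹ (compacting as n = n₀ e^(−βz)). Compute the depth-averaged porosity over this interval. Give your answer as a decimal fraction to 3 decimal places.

⟨n⟩ = (1/(z₂−z₁)) ∫ n₀ e^(−βz) dz = n₀·(e^(−β·z₁) − e^(−β·z₂)) / (β·(z₂−z₁))
e^(−0.31×1.6) = 0.6090; e^(−0.31×4.8) = 0.2258
⟨n⟩ = 0.47 × (0.6090 − 0.2258) / (0.31 × 3.2) = 0.47 × 0.3862 = 0.1815

0.182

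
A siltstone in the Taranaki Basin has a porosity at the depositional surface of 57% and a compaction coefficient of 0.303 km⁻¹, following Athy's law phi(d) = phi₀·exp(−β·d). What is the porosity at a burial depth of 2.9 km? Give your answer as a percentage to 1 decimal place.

23.7%

phi = phi₀·exp(−β·d) = 0.57 × exp(−0.303 × 2.9) = 0.57 × exp(−0.8787)
  = 0.57 × 0.4153 = 0.2367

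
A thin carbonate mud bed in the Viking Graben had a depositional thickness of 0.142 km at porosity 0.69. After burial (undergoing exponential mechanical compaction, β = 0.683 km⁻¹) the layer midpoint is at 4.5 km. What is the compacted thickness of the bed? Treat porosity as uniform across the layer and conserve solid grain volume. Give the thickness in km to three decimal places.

Porosity at 4.5 km: phi = 0.69·exp(−0.683×4.5) = 0.0319
Solid-volume conservation: h(1−phi) = h₀(1−phi₀) ⇒ h = h₀·(1−phi₀)/(1−phi)
h = 0.142 × (1 − 0.69)/(1 − 0.0319) = 0.142 × 0.3202 = 0.0455 km

0.045 km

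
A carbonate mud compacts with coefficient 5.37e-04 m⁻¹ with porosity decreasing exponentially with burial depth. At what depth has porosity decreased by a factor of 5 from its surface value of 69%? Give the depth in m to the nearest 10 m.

3000 m

Working in km (1 km = 1000 m; k in km⁻¹ = k in m⁻¹ × 1000):
n/n₀ = 1/5 ⇒ exp(−k·Z) = 1/5 ⇒ Z = ln(5) / k
Z = 1.6094 / 0.537 = 2.997 km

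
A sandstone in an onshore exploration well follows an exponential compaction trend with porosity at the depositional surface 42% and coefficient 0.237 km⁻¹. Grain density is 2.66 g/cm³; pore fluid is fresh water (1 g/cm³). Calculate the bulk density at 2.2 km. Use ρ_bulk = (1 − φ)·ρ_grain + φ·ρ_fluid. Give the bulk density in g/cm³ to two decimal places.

Porosity at depth: n = 0.42·exp(−0.237×2.2) = 0.42×0.5937 = 0.2493
Bulk density: ρ_b = (1−n)ρ_g + n·ρ_f = 0.7507×2.66 + 0.2493×1
       = 1.997 + 0.249 = 2.246 g/cm³

2.25 g/cm³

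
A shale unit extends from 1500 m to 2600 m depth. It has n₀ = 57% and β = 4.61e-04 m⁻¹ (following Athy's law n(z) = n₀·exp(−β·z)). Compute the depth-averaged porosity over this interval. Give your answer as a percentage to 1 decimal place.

22.4%

Working in km (1 km = 1000 m; β in km⁻¹ = β in m⁻¹ × 1000):
⟨n⟩ = (1/(z₂−z₁)) ∫ n₀ e^(−βz) dz = n₀·(e^(−β·z₁) − e^(−β·z₂)) / (β·(z₂−z₁))
e^(−0.461×1.5) = 0.5008; e^(−0.461×2.6) = 0.3016
⟨n⟩ = 0.57 × (0.5008 − 0.3016) / (0.461 × 1.1) = 0.57 × 0.3928 = 0.2239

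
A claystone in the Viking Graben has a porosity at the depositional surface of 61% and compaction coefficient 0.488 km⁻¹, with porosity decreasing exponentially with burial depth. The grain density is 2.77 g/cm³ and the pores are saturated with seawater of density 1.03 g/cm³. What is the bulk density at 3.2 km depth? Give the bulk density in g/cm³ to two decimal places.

Porosity at depth: φ = 0.61·exp(−0.488×3.2) = 0.61×0.2098 = 0.1280
Bulk density: ρ_b = (1−φ)ρ_g + φ·ρ_f = 0.8720×2.77 + 0.1280×1.03
       = 2.416 + 0.132 = 2.547 g/cm³

2.55 g/cm³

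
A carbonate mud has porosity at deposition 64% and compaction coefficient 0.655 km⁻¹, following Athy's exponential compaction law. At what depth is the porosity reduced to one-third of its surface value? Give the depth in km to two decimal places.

1.68 km

n/n₀ = 1/3 ⇒ exp(−β·d) = 1/3 ⇒ d = ln(3) / β
d = 1.0986 / 0.655 = 1.677 km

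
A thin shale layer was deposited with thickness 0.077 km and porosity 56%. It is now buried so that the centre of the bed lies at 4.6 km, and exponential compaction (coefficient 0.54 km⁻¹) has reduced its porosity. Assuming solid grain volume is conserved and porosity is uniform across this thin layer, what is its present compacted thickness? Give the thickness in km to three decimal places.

Porosity at 4.6 km: n = 0.56·exp(−0.54×4.6) = 0.0467
Solid-volume conservation: h(1−n) = h₀(1−n₀) ⇒ h = h₀·(1−n₀)/(1−n)
h = 0.077 × (1 − 0.56)/(1 − 0.0467) = 0.077 × 0.4616 = 0.0355 km

0.036 km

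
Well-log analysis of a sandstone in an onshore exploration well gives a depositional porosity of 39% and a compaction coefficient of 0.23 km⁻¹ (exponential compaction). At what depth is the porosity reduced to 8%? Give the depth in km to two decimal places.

Invert Athy's law: z = ln(phi₀/phi) / c
z = ln(0.39/0.08) / 0.23 = ln(4.875) / 0.23 = 1.5841 / 0.23 = 6.887 km

6.89 km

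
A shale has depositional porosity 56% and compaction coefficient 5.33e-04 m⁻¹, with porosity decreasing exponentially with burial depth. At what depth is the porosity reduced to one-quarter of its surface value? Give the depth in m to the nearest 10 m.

2600 m

Working in km (1 km = 1000 m; c in km⁻¹ = c in m⁻¹ × 1000):
φ/φ₀ = 1/4 ⇒ exp(−c·d) = 1/4 ⇒ d = ln(4) / c
d = 1.3863 / 0.533 = 2.601 km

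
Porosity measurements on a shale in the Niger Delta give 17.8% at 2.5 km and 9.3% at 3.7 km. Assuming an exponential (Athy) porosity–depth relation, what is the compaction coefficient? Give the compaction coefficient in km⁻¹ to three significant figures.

Athy: n(z) = n₀ e^(−βz) ⇒ n₁/n₂ = e^{β(z₂−z₁)} ⇒ β = ln(n₁/n₂)/(z₂−z₁)
β = ln(0.178/0.093) / (3.7 − 2.5) = ln(1.914) / 1.2 = 0.6492 / 1.2 = 0.541 km⁻¹

0.541 km⁻¹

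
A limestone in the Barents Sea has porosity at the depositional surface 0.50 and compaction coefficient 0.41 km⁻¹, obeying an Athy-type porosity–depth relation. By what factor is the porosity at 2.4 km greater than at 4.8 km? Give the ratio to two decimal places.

2.68

n(z₁)/n(z₂) = e^(−c·z₁)/e^(−c·z₂) = e^{c(z₂−z₁)}
= exp(0.41 × 2.4) = exp(0.984) = 2.6751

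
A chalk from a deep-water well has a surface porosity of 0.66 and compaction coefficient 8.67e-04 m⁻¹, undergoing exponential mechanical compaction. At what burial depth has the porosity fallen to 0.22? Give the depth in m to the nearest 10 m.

Working in km (1 km = 1000 m; k in km⁻¹ = k in m⁻¹ × 1000):
Invert Athy's law: z = ln(φ₀/φ) / k
z = ln(0.66/0.22) / 0.867 = ln(3) / 0.867 = 1.0986 / 0.867 = 1.267 km

1270 m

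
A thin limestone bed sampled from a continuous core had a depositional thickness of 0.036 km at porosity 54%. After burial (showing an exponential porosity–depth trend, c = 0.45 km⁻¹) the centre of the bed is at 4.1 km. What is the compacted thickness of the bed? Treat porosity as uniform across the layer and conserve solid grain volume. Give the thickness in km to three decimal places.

Porosity at 4.1 km: n = 0.54·exp(−0.45×4.1) = 0.0853
Solid-volume conservation: h(1−n) = h₀(1−n₀) ⇒ h = h₀·(1−n₀)/(1−n)
h = 0.036 × (1 − 0.54)/(1 − 0.0853) = 0.036 × 0.5029 = 0.0181 km

0.018 km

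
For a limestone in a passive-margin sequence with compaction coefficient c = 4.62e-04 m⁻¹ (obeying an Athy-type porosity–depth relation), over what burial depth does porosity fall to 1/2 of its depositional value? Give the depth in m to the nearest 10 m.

Working in km (1 km = 1000 m; c in km⁻¹ = c in m⁻¹ × 1000):
φ/φ₀ = 1/2 ⇒ exp(−c·d) = 1/2 ⇒ d = ln(2) / c
d = 0.6931 / 0.462 = 1.500 km

1500 m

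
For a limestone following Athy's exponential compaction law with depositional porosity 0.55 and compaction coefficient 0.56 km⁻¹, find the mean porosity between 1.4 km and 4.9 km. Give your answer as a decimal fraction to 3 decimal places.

0.110

⟨φ⟩ = (1/(Z₂−Z₁)) ∫ φ₀ e^(−βZ) dZ = φ₀·(e^(−β·Z₁) − e^(−β·Z₂)) / (β·(Z₂−Z₁))
e^(−0.56×1.4) = 0.4566; e^(−0.56×4.9) = 0.0643
⟨φ⟩ = 0.55 × (0.4566 − 0.0643) / (0.56 × 3.5) = 0.55 × 0.2001 = 0.1101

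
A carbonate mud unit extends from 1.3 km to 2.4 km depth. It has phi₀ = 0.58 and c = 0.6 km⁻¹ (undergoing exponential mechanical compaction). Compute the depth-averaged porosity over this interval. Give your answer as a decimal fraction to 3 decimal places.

⟨phi⟩ = (1/(Z₂−Z₁)) ∫ phi₀ e^(−cZ) dZ = phi₀·(e^(−c·Z₁) − e^(−c·Z₂)) / (c·(Z₂−Z₁))
e^(−0.6×1.3) = 0.4584; e^(−0.6×2.4) = 0.2369
⟨phi⟩ = 0.58 × (0.4584 − 0.2369) / (0.6 × 1.1) = 0.58 × 0.3356 = 0.1946

0.195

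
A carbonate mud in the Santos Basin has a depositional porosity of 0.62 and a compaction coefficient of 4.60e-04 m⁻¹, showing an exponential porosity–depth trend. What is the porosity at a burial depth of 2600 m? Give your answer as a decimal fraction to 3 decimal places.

Working in km (1 km = 1000 m; c in km⁻¹ = c in m⁻¹ × 1000):
n = n₀·exp(−c·d) = 0.62 × exp(−0.46 × 2.6) = 0.62 × exp(−1.196)
  = 0.62 × 0.3024 = 0.1875

0.187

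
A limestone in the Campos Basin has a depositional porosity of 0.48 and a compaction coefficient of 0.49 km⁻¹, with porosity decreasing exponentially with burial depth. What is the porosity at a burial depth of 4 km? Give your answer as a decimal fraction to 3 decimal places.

φ = φ₀·exp(−β·z) = 0.48 × exp(−0.49 × 4) = 0.48 × exp(−1.96)
  = 0.48 × 0.1409 = 0.0676

0.068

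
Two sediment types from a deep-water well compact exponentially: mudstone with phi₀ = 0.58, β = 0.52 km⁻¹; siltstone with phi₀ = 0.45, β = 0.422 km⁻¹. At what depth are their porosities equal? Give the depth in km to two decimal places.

Set phi₀ₐ e^(−βₐd) = phi₀ᵦ e^(−βᵦd) ⇒ ln(phi₀ₐ/phi₀ᵦ) = (βₐ − βᵦ)·d
d = ln(0.58/0.45) / (0.52 − 0.422) = 0.2538 / 0.098 = 2.590 km

2.59 km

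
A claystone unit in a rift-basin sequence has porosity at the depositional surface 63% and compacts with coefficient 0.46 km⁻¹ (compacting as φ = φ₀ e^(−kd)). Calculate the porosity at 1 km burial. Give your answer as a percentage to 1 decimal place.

39.8%

φ = φ₀·exp(−k·d) = 0.63 × exp(−0.46 × 1) = 0.63 × exp(−0.46)
  = 0.63 × 0.6313 = 0.3977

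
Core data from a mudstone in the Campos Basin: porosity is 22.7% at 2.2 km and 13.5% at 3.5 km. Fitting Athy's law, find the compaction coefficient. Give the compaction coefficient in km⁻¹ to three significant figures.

0.400 km⁻¹

Athy: phi(z) = phi₀ e^(−βz) ⇒ phi₁/phi₂ = e^{β(z₂−z₁)} ⇒ β = ln(phi₁/phi₂)/(z₂−z₁)
β = ln(0.227/0.135) / (3.5 − 2.2) = ln(1.681) / 1.3 = 0.5197 / 1.3 = 0.3998 km⁻¹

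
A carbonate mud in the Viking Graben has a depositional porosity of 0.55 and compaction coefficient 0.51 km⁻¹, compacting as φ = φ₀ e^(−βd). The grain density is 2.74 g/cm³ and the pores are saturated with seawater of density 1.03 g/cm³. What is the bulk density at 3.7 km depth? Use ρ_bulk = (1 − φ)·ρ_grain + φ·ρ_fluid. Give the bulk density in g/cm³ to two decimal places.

2.60 g/cm³

Porosity at depth: φ = 0.55·exp(−0.51×3.7) = 0.55×0.1515 = 0.0833
Bulk density: ρ_b = (1−φ)ρ_g + φ·ρ_f = 0.9167×2.74 + 0.0833×1.03
       = 2.512 + 0.086 = 2.597 g/cm³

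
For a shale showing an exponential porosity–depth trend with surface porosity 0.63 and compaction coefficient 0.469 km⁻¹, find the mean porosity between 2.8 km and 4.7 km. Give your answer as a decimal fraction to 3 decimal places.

⟨n⟩ = (1/(Z₂−Z₁)) ∫ n₀ e^(−kZ) dZ = n₀·(e^(−k·Z₁) − e^(−k·Z₂)) / (k·(Z₂−Z₁))
e^(−0.469×2.8) = 0.2690; e^(−0.469×4.7) = 0.1103
⟨n⟩ = 0.63 × (0.2690 − 0.1103) / (0.469 × 1.9) = 0.63 × 0.1780 = 0.1122

0.112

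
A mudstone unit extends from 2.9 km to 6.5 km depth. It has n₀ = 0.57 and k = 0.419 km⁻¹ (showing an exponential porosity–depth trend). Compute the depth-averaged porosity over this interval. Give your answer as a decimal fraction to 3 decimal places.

⟨n⟩ = (1/(Z₂−Z₁)) ∫ n₀ e^(−kZ) dZ = n₀·(e^(−k·Z₁) − e^(−k·Z₂)) / (k·(Z₂−Z₁))
e^(−0.419×2.9) = 0.2967; e^(−0.419×6.5) = 0.0656
⟨n⟩ = 0.57 × (0.2967 − 0.0656) / (0.419 × 3.6) = 0.57 × 0.1532 = 0.0873

0.087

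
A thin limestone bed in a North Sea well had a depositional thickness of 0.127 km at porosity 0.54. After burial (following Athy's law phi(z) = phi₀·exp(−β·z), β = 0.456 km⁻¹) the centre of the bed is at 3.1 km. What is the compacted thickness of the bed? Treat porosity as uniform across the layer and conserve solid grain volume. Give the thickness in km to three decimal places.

Porosity at 3.1 km: phi = 0.54·exp(−0.456×3.1) = 0.1314
Solid-volume conservation: h(1−phi) = h₀(1−phi₀) ⇒ h = h₀·(1−phi₀)/(1−phi)
h = 0.127 × (1 − 0.54)/(1 − 0.1314) = 0.127 × 0.5296 = 0.0673 km

0.067 km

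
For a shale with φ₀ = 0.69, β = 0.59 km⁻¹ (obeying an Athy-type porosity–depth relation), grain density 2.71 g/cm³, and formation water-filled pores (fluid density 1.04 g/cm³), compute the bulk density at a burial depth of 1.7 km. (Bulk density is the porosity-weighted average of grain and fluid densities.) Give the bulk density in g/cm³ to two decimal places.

Porosity at depth: φ = 0.69·exp(−0.59×1.7) = 0.69×0.3668 = 0.2531
Bulk density: ρ_b = (1−φ)ρ_g + φ·ρ_f = 0.7469×2.71 + 0.2531×1.04
       = 2.024 + 0.263 = 2.287 g/cm³

2.29 g/cm³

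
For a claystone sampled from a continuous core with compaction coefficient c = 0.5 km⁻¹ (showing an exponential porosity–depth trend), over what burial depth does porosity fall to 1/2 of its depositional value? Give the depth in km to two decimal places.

φ/φ₀ = 1/2 ⇒ exp(−c·z) = 1/2 ⇒ z = ln(2) / c
z = 0.6931 / 0.5 = 1.386 km

1.39 km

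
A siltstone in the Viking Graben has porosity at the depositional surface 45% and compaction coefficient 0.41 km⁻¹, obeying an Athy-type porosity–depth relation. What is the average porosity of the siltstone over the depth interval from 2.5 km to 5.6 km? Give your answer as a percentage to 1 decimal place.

⟨n⟩ = (1/(z₂−z₁)) ∫ n₀ e^(−kz) dz = n₀·(e^(−k·z₁) − e^(−k·z₂)) / (k·(z₂−z₁))
e^(−0.41×2.5) = 0.3588; e^(−0.41×5.6) = 0.1007
⟨n⟩ = 0.45 × (0.3588 − 0.1007) / (0.41 × 3.1) = 0.45 × 0.2031 = 0.0914

9.1%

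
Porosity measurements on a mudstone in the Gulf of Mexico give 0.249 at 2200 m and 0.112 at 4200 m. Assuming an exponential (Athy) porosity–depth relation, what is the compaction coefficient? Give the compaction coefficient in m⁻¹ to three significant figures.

0.000399 m⁻¹

Working in km (1 km = 1000 m; β in km⁻¹ = β in m⁻¹ × 1000):
Athy: n(Z) = n₀ e^(−βZ) ⇒ n₁/n₂ = e^{β(Z₂−Z₁)} ⇒ β = ln(n₁/n₂)/(Z₂−Z₁)
β = ln(0.249/0.112) / (4.2 − 2.2) = ln(2.223) / 2 = 0.7990 / 2 = 0.3995 km⁻¹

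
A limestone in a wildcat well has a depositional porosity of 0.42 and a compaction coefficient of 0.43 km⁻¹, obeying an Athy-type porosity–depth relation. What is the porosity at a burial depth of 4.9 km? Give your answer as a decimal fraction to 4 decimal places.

φ = φ₀·exp(−k·Z) = 0.42 × exp(−0.43 × 4.9) = 0.42 × exp(−2.107)
  = 0.42 × 0.1216 = 0.0511

0.0511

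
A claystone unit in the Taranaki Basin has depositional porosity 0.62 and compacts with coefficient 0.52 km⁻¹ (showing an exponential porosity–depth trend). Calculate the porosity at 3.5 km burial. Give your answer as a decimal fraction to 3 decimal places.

0.100

φ = φ₀·exp(−β·Z) = 0.62 × exp(−0.52 × 3.5) = 0.62 × exp(−1.82)
  = 0.62 × 0.1620 = 0.1005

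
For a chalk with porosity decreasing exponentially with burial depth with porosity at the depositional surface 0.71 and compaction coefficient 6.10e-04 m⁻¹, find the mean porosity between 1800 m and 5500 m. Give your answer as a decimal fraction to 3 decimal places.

Working in km (1 km = 1000 m; c in km⁻¹ = c in m⁻¹ × 1000):
⟨n⟩ = (1/(Z₂−Z₁)) ∫ n₀ e^(−cZ) dZ = n₀·(e^(−c·Z₁) − e^(−c·Z₂)) / (c·(Z₂−Z₁))
e^(−0.61×1.8) = 0.3335; e^(−0.61×5.5) = 0.0349
⟨n⟩ = 0.71 × (0.3335 − 0.0349) / (0.61 × 3.7) = 0.71 × 0.1323 = 0.0939

0.094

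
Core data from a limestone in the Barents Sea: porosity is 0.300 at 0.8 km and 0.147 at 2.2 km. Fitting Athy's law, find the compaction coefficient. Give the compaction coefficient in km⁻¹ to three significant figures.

Athy: phi(z) = phi₀ e^(−cz) ⇒ phi₁/phi₂ = e^{c(z₂−z₁)} ⇒ c = ln(phi₁/phi₂)/(z₂−z₁)
c = ln(0.3/0.147) / (2.2 − 0.8) = ln(2.041) / 1.4 = 0.7133 / 1.4 = 0.5095 km⁻¹

0.510 km⁻¹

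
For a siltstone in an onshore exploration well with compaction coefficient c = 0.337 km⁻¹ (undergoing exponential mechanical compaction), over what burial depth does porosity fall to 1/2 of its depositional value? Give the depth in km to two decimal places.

2.06 km

φ/φ₀ = 1/2 ⇒ exp(−c·z) = 1/2 ⇒ z = ln(2) / c
z = 0.6931 / 0.337 = 2.057 km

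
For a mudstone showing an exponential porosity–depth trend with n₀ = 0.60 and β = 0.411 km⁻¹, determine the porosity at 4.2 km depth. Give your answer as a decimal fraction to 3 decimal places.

n = n₀·exp(−β·d) = 0.6 × exp(−0.411 × 4.2) = 0.6 × exp(−1.726)
  = 0.6 × 0.1780 = 0.1068

0.107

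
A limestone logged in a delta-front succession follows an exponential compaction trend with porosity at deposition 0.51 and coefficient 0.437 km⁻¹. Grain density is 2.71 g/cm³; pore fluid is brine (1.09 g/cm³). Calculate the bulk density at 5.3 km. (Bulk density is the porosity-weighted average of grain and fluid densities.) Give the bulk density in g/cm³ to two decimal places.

Porosity at depth: phi = 0.51·exp(−0.437×5.3) = 0.51×0.0987 = 0.0503
Bulk density: ρ_b = (1−phi)ρ_g + phi·ρ_f = 0.9497×2.71 + 0.0503×1.09
       = 2.574 + 0.055 = 2.628 g/cm³

2.63 g/cm³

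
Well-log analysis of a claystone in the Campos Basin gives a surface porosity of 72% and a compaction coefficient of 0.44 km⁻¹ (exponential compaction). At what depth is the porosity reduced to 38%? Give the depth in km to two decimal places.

1.45 km

Invert Athy's law: z = ln(n₀/n) / β
z = ln(0.72/0.38) / 0.44 = ln(1.895) / 0.44 = 0.6391 / 0.44 = 1.452 km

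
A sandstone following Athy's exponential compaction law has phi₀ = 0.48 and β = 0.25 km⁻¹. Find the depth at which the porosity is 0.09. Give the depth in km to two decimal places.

Invert Athy's law: d = ln(phi₀/phi) / β
d = ln(0.48/0.09) / 0.25 = ln(5.333) / 0.25 = 1.6740 / 0.25 = 6.696 km

6.70 km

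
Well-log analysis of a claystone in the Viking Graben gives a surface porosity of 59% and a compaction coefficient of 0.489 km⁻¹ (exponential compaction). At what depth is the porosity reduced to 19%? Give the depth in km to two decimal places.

Invert Athy's law: z = ln(φ₀/φ) / β
z = ln(0.59/0.19) / 0.489 = ln(3.105) / 0.489 = 1.1331 / 0.489 = 2.317 km

2.32 km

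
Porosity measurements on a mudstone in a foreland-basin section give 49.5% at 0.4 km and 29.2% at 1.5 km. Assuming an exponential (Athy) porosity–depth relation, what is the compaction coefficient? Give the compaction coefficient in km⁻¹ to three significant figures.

Athy: φ(d) = φ₀ e^(−kd) ⇒ φ₁/φ₂ = e^{k(d₂−d₁)} ⇒ k = ln(φ₁/φ₂)/(d₂−d₁)
k = ln(0.495/0.292) / (1.5 − 0.4) = ln(1.695) / 1.1 = 0.5278 / 1.1 = 0.4798 km⁻¹

0.480 km⁻¹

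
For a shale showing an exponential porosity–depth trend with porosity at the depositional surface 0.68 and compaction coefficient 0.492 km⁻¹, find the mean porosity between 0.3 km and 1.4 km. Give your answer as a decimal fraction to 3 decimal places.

⟨φ⟩ = (1/(z₂−z₁)) ∫ φ₀ e^(−βz) dz = φ₀·(e^(−β·z₁) − e^(−β·z₂)) / (β·(z₂−z₁))
e^(−0.492×0.3) = 0.8628; e^(−0.492×1.4) = 0.5022
⟨φ⟩ = 0.68 × (0.8628 − 0.5022) / (0.492 × 1.1) = 0.68 × 0.6663 = 0.4531

0.453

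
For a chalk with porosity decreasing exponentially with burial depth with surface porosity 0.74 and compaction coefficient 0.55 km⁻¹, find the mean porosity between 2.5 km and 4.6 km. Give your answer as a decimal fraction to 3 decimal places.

⟨φ⟩ = (1/(d₂−d₁)) ∫ φ₀ e^(−cd) dd = φ₀·(e^(−c·d₁) − e^(−c·d₂)) / (c·(d₂−d₁))
e^(−0.55×2.5) = 0.2528; e^(−0.55×4.6) = 0.0797
⟨φ⟩ = 0.74 × (0.2528 − 0.0797) / (0.55 × 2.1) = 0.74 × 0.1499 = 0.1110

0.111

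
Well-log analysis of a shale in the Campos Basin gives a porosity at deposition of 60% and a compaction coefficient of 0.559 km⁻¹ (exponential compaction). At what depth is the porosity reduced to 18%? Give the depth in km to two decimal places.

Invert Athy's law: d = ln(n₀/n) / c
d = ln(0.6/0.18) / 0.559 = ln(3.333) / 0.559 = 1.2040 / 0.559 = 2.154 km

2.15 km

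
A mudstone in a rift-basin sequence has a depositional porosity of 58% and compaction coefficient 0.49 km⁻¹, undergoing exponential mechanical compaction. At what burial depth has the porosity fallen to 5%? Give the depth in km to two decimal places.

Invert Athy's law: d = ln(φ₀/φ) / c
d = ln(0.58/0.05) / 0.49 = ln(11.6) / 0.49 = 2.4510 / 0.49 = 5.002 km

5.00 km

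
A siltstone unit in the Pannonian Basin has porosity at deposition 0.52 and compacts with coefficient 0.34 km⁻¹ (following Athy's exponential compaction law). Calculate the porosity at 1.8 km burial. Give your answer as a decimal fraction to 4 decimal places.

n = n₀·exp(−β·d) = 0.52 × exp(−0.34 × 1.8) = 0.52 × exp(−0.612)
  = 0.52 × 0.5423 = 0.2820

0.2820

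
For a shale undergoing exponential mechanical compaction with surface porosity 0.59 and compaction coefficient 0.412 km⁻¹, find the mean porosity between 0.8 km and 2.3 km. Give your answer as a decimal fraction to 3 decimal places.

⟨φ⟩ = (1/(Z₂−Z₁)) ∫ φ₀ e^(−cZ) dZ = φ₀·(e^(−c·Z₁) − e^(−c·Z₂)) / (c·(Z₂−Z₁))
e^(−0.412×0.8) = 0.7192; e^(−0.412×2.3) = 0.3877
⟨φ⟩ = 0.59 × (0.7192 − 0.3877) / (0.412 × 1.5) = 0.59 × 0.5365 = 0.3165

0.317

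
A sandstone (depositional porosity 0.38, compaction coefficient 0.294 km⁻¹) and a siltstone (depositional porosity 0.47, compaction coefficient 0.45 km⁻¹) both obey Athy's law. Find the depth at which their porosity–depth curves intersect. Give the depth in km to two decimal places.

1.36 km

Set φ₀ₐ e^(−βₐZ) = φ₀ᵦ e^(−βᵦZ) ⇒ ln(φ₀ₐ/φ₀ᵦ) = (βₐ − βᵦ)·Z
Z = ln(0.38/0.47) / (0.294 − 0.45) = -0.2126 / -0.156 = 1.363 km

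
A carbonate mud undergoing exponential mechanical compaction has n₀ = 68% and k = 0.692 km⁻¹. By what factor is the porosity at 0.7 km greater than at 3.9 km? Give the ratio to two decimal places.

9.16

n(z₁)/n(z₂) = e^(−k·z₁)/e^(−k·z₂) = e^{k(z₂−z₁)}
= exp(0.692 × 3.2) = exp(2.214) = 9.1559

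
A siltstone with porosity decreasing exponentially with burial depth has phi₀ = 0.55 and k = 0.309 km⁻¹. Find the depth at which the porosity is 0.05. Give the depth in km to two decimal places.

7.76 km

Invert Athy's law: d = ln(phi₀/phi) / k
d = ln(0.55/0.05) / 0.309 = ln(11) / 0.309 = 2.3979 / 0.309 = 7.760 km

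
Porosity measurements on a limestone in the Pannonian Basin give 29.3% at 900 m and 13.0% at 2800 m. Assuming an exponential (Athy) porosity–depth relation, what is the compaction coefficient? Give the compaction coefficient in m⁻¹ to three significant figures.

Working in km (1 km = 1000 m; k in km⁻¹ = k in m⁻¹ × 1000):
Athy: n(d) = n₀ e^(−kd) ⇒ n₁/n₂ = e^{k(d₂−d₁)} ⇒ k = ln(n₁/n₂)/(d₂−d₁)
k = ln(0.293/0.13) / (2.8 − 0.9) = ln(2.254) / 1.9 = 0.8126 / 1.9 = 0.4277 km⁻¹

0.000428 m⁻¹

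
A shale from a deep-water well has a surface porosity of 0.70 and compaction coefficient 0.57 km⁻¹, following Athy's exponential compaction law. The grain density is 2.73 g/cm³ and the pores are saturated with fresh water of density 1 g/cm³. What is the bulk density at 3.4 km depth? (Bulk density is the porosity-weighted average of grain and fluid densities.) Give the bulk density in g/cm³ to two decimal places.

Porosity at depth: phi = 0.7·exp(−0.57×3.4) = 0.7×0.1440 = 0.1008
Bulk density: ρ_b = (1−phi)ρ_g + phi·ρ_f = 0.8992×2.73 + 0.1008×1
       = 2.455 + 0.101 = 2.556 g/cm³

2.56 g/cm³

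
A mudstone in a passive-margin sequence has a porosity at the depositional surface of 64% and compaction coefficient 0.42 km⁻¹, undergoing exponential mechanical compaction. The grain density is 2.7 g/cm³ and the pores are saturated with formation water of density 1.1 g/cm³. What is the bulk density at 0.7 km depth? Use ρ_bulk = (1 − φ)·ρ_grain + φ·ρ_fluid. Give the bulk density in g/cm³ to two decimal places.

1.94 g/cm³

Porosity at depth: φ = 0.64·exp(−0.42×0.7) = 0.64×0.7453 = 0.4770
Bulk density: ρ_b = (1−φ)ρ_g + φ·ρ_f = 0.5230×2.7 + 0.4770×1.1
       = 1.412 + 0.525 = 1.937 g/cm³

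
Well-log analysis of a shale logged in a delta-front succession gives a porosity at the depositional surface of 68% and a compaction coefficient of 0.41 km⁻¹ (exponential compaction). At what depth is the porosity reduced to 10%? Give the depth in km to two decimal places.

Invert Athy's law: d = ln(phi₀/phi) / k
d = ln(0.68/0.1) / 0.41 = ln(6.8) / 0.41 = 1.9169 / 0.41 = 4.675 km

4.68 km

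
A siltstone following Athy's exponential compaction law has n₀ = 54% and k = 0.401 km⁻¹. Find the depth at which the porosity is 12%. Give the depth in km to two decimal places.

Invert Athy's law: d = ln(n₀/n) / k
d = ln(0.54/0.12) / 0.401 = ln(4.5) / 0.401 = 1.5041 / 0.401 = 3.751 km

3.75 km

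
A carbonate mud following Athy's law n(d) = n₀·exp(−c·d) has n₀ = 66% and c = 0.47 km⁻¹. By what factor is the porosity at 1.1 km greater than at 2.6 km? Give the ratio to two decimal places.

n(d₁)/n(d₂) = e^(−c·d₁)/e^(−c·d₂) = e^{c(d₂−d₁)}
= exp(0.47 × 1.5) = exp(0.705) = 2.0238

2.02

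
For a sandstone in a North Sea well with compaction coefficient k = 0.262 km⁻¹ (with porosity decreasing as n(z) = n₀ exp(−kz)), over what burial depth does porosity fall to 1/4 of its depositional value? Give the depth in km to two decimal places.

n/n₀ = 1/4 ⇒ exp(−k·z) = 1/4 ⇒ z = ln(4) / k
z = 1.3863 / 0.262 = 5.291 km

5.29 km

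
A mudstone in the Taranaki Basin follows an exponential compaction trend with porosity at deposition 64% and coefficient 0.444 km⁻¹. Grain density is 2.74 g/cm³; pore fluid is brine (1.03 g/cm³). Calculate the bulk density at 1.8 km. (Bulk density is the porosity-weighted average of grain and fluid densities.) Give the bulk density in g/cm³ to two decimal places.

Porosity at depth: phi = 0.64·exp(−0.444×1.8) = 0.64×0.4497 = 0.2878
Bulk density: ρ_b = (1−phi)ρ_g + phi·ρ_f = 0.7122×2.74 + 0.2878×1.03
       = 1.951 + 0.296 = 2.248 g/cm³

2.25 g/cm³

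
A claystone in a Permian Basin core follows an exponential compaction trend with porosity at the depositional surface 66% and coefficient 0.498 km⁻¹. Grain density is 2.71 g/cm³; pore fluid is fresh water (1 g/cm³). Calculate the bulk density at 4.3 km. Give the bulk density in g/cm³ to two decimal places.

2.58 g/cm³

Porosity at depth: phi = 0.66·exp(−0.498×4.3) = 0.66×0.1175 = 0.0775
Bulk density: ρ_b = (1−phi)ρ_g + phi·ρ_f = 0.9225×2.71 + 0.0775×1
       = 2.500 + 0.078 = 2.577 g/cm³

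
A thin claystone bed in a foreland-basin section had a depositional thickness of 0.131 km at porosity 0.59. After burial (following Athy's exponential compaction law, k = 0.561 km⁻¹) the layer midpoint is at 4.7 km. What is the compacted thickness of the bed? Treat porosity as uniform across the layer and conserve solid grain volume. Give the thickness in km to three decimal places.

0.056 km

Porosity at 4.7 km: n = 0.59·exp(−0.561×4.7) = 0.0422
Solid-volume conservation: h(1−n) = h₀(1−n₀) ⇒ h = h₀·(1−n₀)/(1−n)
h = 0.131 × (1 − 0.59)/(1 − 0.0422) = 0.131 × 0.4281 = 0.0561 km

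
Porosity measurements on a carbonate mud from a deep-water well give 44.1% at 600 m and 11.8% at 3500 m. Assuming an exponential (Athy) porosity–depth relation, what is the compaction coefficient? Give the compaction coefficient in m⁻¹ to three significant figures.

Working in km (1 km = 1000 m; c in km⁻¹ = c in m⁻¹ × 1000):
Athy: phi(d) = phi₀ e^(−cd) ⇒ phi₁/phi₂ = e^{c(d₂−d₁)} ⇒ c = ln(phi₁/phi₂)/(d₂−d₁)
c = ln(0.441/0.118) / (3.5 − 0.6) = ln(3.737) / 2.9 = 1.3184 / 2.9 = 0.4546 km⁻¹

0.000455 m⁻¹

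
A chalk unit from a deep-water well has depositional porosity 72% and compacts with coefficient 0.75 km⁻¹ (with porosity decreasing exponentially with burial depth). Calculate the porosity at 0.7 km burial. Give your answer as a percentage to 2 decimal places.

n = n₀·exp(−c·z) = 0.72 × exp(−0.75 × 0.7) = 0.72 × exp(−0.525)
  = 0.72 × 0.5916 = 0.4259

42.59%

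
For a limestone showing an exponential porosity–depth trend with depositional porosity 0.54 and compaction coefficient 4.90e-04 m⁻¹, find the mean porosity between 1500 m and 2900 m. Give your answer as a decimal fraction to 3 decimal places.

0.187

Working in km (1 km = 1000 m; β in km⁻¹ = β in m⁻¹ × 1000):
⟨φ⟩ = (1/(d₂−d₁)) ∫ φ₀ e^(−βd) dd = φ₀·(e^(−β·d₁) − e^(−β·d₂)) / (β·(d₂−d₁))
e^(−0.49×1.5) = 0.4795; e^(−0.49×2.9) = 0.2415
⟨φ⟩ = 0.54 × (0.4795 − 0.2415) / (0.49 × 1.4) = 0.54 × 0.3470 = 0.1874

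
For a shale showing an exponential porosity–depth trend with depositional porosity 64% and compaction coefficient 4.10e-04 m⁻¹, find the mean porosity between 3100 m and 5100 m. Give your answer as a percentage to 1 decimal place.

Working in km (1 km = 1000 m; k in km⁻¹ = k in m⁻¹ × 1000):
⟨phi⟩ = (1/(d₂−d₁)) ∫ phi₀ e^(−kd) dd = phi₀·(e^(−k·d₁) − e^(−k·d₂)) / (k·(d₂−d₁))
e^(−0.41×3.1) = 0.2806; e^(−0.41×5.1) = 0.1236
⟨phi⟩ = 0.64 × (0.2806 − 0.1236) / (0.41 × 2) = 0.64 × 0.1914 = 0.1225

12.3%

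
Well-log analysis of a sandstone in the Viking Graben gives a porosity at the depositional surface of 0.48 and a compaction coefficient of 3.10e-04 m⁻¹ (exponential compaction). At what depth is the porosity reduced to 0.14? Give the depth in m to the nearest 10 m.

Working in km (1 km = 1000 m; β in km⁻¹ = β in m⁻¹ × 1000):
Invert Athy's law: z = ln(φ₀/φ) / β
z = ln(0.48/0.14) / 0.31 = ln(3.429) / 0.31 = 1.2321 / 0.31 = 3.975 km

3970 m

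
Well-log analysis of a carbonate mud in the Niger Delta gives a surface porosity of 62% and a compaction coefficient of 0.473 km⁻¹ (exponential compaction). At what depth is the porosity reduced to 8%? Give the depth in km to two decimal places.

4.33 km

Invert Athy's law: d = ln(n₀/n) / k
d = ln(0.62/0.08) / 0.473 = ln(7.75) / 0.473 = 2.0477 / 0.473 = 4.329 km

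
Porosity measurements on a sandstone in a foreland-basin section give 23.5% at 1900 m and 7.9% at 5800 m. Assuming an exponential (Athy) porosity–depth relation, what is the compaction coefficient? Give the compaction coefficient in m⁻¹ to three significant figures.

0.000280 m⁻¹

Working in km (1 km = 1000 m; c in km⁻¹ = c in m⁻¹ × 1000):
Athy: φ(z) = φ₀ e^(−cz) ⇒ φ₁/φ₂ = e^{c(z₂−z₁)} ⇒ c = ln(φ₁/φ₂)/(z₂−z₁)
c = ln(0.235/0.079) / (5.8 − 1.9) = ln(2.975) / 3.9 = 1.0901 / 3.9 = 0.2795 km⁻¹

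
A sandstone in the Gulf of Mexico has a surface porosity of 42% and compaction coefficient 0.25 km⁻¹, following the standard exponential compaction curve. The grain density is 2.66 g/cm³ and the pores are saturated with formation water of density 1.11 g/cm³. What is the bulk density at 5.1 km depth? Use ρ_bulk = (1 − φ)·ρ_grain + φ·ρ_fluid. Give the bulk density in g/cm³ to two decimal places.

Porosity at depth: n = 0.42·exp(−0.25×5.1) = 0.42×0.2794 = 0.1174
Bulk density: ρ_b = (1−n)ρ_g + n·ρ_f = 0.8826×2.66 + 0.1174×1.11
       = 2.348 + 0.130 = 2.478 g/cm³

2.48 g/cm³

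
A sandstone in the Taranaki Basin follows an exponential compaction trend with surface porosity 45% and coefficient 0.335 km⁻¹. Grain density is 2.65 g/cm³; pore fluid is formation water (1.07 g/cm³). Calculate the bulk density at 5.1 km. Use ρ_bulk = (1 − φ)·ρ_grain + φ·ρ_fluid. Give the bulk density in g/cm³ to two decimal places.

Porosity at depth: n = 0.45·exp(−0.335×5.1) = 0.45×0.1811 = 0.0815
Bulk density: ρ_b = (1−n)ρ_g + n·ρ_f = 0.9185×2.65 + 0.0815×1.07
       = 2.434 + 0.087 = 2.521 g/cm³

2.52 g/cm³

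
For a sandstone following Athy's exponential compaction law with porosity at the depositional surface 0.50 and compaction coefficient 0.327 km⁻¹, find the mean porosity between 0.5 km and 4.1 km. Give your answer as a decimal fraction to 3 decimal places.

0.250

⟨φ⟩ = (1/(d₂−d₁)) ∫ φ₀ e^(−cd) dd = φ₀·(e^(−c·d₁) − e^(−c·d₂)) / (c·(d₂−d₁))
e^(−0.327×0.5) = 0.8492; e^(−0.327×4.1) = 0.2617
⟨φ⟩ = 0.5 × (0.8492 − 0.2617) / (0.327 × 3.6) = 0.5 × 0.4991 = 0.2495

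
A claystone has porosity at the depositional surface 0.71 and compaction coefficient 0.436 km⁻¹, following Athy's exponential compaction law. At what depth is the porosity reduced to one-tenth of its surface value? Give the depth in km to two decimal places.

5.28 km

n/n₀ = 1/10 ⇒ exp(−c·d) = 1/10 ⇒ d = ln(10) / c
d = 2.3026 / 0.436 = 5.281 km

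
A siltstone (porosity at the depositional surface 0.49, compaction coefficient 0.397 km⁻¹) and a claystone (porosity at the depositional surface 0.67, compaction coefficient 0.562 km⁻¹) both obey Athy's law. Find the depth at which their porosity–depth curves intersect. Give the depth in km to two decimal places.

Set φ₀ₐ e^(−kₐz) = φ₀ᵦ e^(−kᵦz) ⇒ ln(φ₀ₐ/φ₀ᵦ) = (kₐ − kᵦ)·z
z = ln(0.49/0.67) / (0.397 − 0.562) = -0.3129 / -0.165 = 1.896 km

1.90 km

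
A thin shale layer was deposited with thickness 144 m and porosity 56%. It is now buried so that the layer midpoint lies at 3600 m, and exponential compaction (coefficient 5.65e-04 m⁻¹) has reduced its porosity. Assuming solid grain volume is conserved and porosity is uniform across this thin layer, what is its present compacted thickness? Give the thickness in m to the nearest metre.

Working in km (1 km = 1000 m; β in km⁻¹ = β in m⁻¹ × 1000):
Porosity at 3.6 km: phi = 0.56·exp(−0.565×3.6) = 0.0733
Solid-volume conservation: h(1−phi) = h₀(1−phi₀) ⇒ h = h₀·(1−phi₀)/(1−phi)
h = 0.144 × (1 − 0.56)/(1 − 0.0733) = 0.144 × 0.4748 = 0.0684 km

68 m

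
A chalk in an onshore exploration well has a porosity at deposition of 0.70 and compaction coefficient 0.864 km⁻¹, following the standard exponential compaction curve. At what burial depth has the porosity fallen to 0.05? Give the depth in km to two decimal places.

3.05 km

Invert Athy's law: Z = ln(n₀/n) / k
Z = ln(0.7/0.05) / 0.864 = ln(14) / 0.864 = 2.6391 / 0.864 = 3.054 km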